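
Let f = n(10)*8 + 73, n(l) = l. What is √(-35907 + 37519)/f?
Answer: 2*√403/153 ≈ 0.26242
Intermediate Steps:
f = 153 (f = 10*8 + 73 = 80 + 73 = 153)
√(-35907 + 37519)/f = √(-35907 + 37519)/153 = √1612*(1/153) = (2*√403)*(1/153) = 2*√403/153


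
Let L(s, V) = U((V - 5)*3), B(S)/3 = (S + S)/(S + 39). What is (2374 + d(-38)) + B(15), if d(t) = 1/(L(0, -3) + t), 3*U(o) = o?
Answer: 327839/138 ≈ 2375.6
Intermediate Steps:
U(o) = o/3
B(S) = 6*S/(39 + S) (B(S) = 3*((S + S)/(S + 39)) = 3*((2*S)/(39 + S)) = 3*(2*S/(39 + S)) = 6*S/(39 + S))
L(s, V) = -5 + V (L(s, V) = ((V - 5)*3)/3 = ((-5 + V)*3)/3 = (-15 + 3*V)/3 = -5 + V)
d(t) = 1/(-8 + t) (d(t) = 1/((-5 - 3) + t) = 1/(-8 + t))
(2374 + d(-38)) + B(15) = (2374 + 1/(-8 - 38)) + 6*15/(39 + 15) = (2374 + 1/(-46)) + 6*15/54 = (2374 - 1/46) + 6*15*(1/54) = 109203/46 + 5/3 = 327839/138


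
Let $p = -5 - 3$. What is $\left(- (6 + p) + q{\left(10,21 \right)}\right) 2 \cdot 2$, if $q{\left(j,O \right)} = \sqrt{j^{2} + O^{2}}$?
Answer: $8 + 4 \sqrt{541} \approx 101.04$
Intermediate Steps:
$p = -8$
$q{\left(j,O \right)} = \sqrt{O^{2} + j^{2}}$
$\left(- (6 + p) + q{\left(10,21 \right)}\right) 2 \cdot 2 = \left(- (6 - 8) + \sqrt{21^{2} + 10^{2}}\right) 2 \cdot 2 = \left(\left(-1\right) \left(-2\right) + \sqrt{441 + 100}\right) 4 = \left(2 + \sqrt{541}\right) 4 = 8 + 4 \sqrt{541}$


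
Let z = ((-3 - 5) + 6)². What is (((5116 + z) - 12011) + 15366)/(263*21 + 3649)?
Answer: 8475/9172 ≈ 0.92401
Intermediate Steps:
z = 4 (z = (-8 + 6)² = (-2)² = 4)
(((5116 + z) - 12011) + 15366)/(263*21 + 3649) = (((5116 + 4) - 12011) + 15366)/(263*21 + 3649) = ((5120 - 12011) + 15366)/(5523 + 3649) = (-6891 + 15366)/9172 = 8475*(1/9172) = 8475/9172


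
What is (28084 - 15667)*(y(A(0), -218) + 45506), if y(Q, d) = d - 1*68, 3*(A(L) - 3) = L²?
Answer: 561496740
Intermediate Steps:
A(L) = 3 + L²/3
y(Q, d) = -68 + d (y(Q, d) = d - 68 = -68 + d)
(28084 - 15667)*(y(A(0), -218) + 45506) = (28084 - 15667)*((-68 - 218) + 45506) = 12417*(-286 + 45506) = 12417*45220 = 561496740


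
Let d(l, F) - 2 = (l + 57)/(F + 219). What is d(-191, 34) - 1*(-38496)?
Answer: 9739860/253 ≈ 38498.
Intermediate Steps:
d(l, F) = 2 + (57 + l)/(219 + F) (d(l, F) = 2 + (l + 57)/(F + 219) = 2 + (57 + l)/(219 + F))
d(-191, 34) - 1*(-38496) = (495 - 191 + 2*34)/(219 + 34) - 1*(-38496) = (495 - 191 + 68)/253 + 38496 = (1/253)*372 + 38496 = 372/253 + 38496 = 9739860/253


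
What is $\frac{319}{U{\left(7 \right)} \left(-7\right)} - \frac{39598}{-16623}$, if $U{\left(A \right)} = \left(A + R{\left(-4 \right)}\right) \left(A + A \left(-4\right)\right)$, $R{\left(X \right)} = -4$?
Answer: $\frac{281055}{90503} \approx 3.1055$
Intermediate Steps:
$U{\left(A \right)} = - 3 A \left(-4 + A\right)$ ($U{\left(A \right)} = \left(A - 4\right) \left(A + A \left(-4\right)\right) = \left(-4 + A\right) \left(A - 4 A\right) = \left(-4 + A\right) \left(- 3 A\right) = - 3 A \left(-4 + A\right)$)
$\frac{319}{U{\left(7 \right)} \left(-7\right)} - \frac{39598}{-16623} = \frac{319}{3 \cdot 7 \left(4 - 7\right) \left(-7\right)} - \frac{39598}{-16623} = \frac{319}{3 \cdot 7 \left(4 - 7\right) \left(-7\right)} - - \frac{39598}{16623} = \frac{319}{3 \cdot 7 \left(-3\right) \left(-7\right)} + \frac{39598}{16623} = \frac{319}{\left(-63\right) \left(-7\right)} + \frac{39598}{16623} = \frac{319}{441} + \frac{39598}{16623} = \frac{281055}{90503}$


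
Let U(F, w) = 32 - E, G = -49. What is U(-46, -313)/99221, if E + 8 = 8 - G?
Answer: -17/99221 ≈ -0.00017133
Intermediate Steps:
E = 49 (E = -8 + (8 - 1*(-49)) = -8 + (8 + 49) = -8 + 57 = 49)
U(F, w) = -17 (U(F, w) = 32 - 1*49 = 32 - 49 = -17)
U(-46, -313)/99221 = -17/99221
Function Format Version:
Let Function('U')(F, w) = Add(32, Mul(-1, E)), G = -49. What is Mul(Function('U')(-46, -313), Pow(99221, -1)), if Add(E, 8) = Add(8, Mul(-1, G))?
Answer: Rational(-17, 99221) ≈ -0.00017133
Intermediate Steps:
E = 49 (E = Add(-8, Add(8, Mul(-1, -49))) = Add(-8, Add(8, 49)) = Add(-8, 57) = 49)
Function('U')(F, w) = -17 (Function('U')(F, w) = Add(32, Mul(-1, 49)) = Add(32, -49) = -17)
Mul(Function('U')(-46, -313), Pow(99221, -1)) = Mul(-17, Pow(99221, -1)) = Mul(-17, Rational(1, 99221)) = Rational(-17, 99221)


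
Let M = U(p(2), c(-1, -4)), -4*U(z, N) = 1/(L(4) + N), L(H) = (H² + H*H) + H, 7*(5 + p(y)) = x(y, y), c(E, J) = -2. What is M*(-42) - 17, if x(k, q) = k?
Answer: -1135/68 ≈ -16.691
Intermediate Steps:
p(y) = -5 + y/7
L(H) = H + 2*H² (L(H) = (H² + H²) + H = 2*H² + H = H + 2*H²)
U(z, N) = -1/(4*(36 + N)) (U(z, N) = -1/(4*(4*(1 + 2*4) + N)) = -1/(4*(4*(1 + 8) + N)) = -1/(4*(4*9 + N)) = -1/(4*(36 + N)))
M = -1/136 (M = -1/(144 + 4*(-2)) = -1/(144 - 8) = -1/136 ≈ -0.0073529)
M*(-42) - 17 = -1/136*(-42) - 17 = 21/68 - 17 = -1135/68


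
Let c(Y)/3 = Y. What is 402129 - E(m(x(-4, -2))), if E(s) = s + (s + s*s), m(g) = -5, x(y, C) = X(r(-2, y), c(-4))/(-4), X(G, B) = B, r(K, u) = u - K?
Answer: 402114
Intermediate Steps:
c(Y) = 3*Y
x(y, C) = 3 (x(y, C) = (3*(-4))/(-4) = -12*(-1/4) = 3)
E(s) = s**2 + 2*s (E(s) = s + (s + s**2) = s**2 + 2*s)
402129 - E(m(x(-4, -2))) = 402129 - (-5)*(2 - 5) = 402129 - (-5)*(-3) = 402129 - 1*15 = 402129 - 15 = 402114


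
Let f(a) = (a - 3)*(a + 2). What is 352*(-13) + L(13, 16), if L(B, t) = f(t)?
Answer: -4342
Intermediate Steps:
f(a) = (-3 + a)*(2 + a)
L(B, t) = -6 + t**2 - t
352*(-13) + L(13, 16) = 352*(-13) + (-6 + 16**2 - 1*16) = -4576 + (-6 + 256 - 16) = -4576 + 234 = -4342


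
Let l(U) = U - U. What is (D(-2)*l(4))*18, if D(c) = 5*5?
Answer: 0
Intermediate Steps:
D(c) = 25
l(U) = 0
(D(-2)*l(4))*18 = (25*0)*18 = 0*18 = 0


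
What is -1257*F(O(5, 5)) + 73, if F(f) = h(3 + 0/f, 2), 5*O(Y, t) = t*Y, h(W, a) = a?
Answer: -2441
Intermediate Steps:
O(Y, t) = Y*t/5 (O(Y, t) = (t*Y)/5 = (Y*t)/5 = Y*t/5)
F(f) = 2
-1257*F(O(5, 5)) + 73 = -1257*2 + 73 = -2514 + 73 = -2441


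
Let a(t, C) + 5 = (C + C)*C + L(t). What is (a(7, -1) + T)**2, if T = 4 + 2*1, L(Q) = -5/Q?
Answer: 256/49 ≈ 5.2245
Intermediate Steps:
T = 6 (T = 4 + 2 = 6)
a(t, C) = -5 - 5/t + 2*C**2 (a(t, C) = -5 + ((C + C)*C - 5/t) = -5 + ((2*C)*C - 5/t) = -5 + (2*C**2 - 5/t) = -5 + (-5/t + 2*C**2) = -5 - 5/t + 2*C**2)
(a(7, -1) + T)**2 = ((-5 - 5/7 + 2*(-1)**2) + 6)**2 = ((-5 - 5*1/7 + 2*1) + 6)**2 = ((-5 - 5/7 + 2) + 6)**2 = (-26/7 + 6)**2 = (16/7)**2 = 256/49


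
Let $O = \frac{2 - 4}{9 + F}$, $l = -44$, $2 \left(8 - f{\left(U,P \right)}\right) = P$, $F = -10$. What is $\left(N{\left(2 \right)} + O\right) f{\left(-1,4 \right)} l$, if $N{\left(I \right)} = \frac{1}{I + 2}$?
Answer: $-594$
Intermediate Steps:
$f{\left(U,P \right)} = 8 - \frac{P}{2}$
$N{\left(I \right)} = \frac{1}{2 + I}$
$O = 2$ ($O = \frac{2 - 4}{9 - 10} = - \frac{2}{-1} = \left(-2\right) \left(-1\right) = 2$)
$\left(N{\left(2 \right)} + O\right) f{\left(-1,4 \right)} l = \left(\frac{1}{2 + 2} + 2\right) \left(8 - 2\right) \left(-44\right) = \left(\frac{1}{4} + 2\right) \left(8 - 2\right) \left(-44\right) = \left(\frac{1}{4} + 2\right) 6 \left(-44\right) = \frac{9}{4} \cdot 6 \left(-44\right) = \frac{27}{2} \left(-44\right) = -594$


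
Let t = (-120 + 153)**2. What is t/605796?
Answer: 363/201932 ≈ 0.0017976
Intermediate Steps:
t = 1089 (t = 33**2 = 1089)
t/605796 = 1089/605796 = 1089*(1/605796) = 363/201932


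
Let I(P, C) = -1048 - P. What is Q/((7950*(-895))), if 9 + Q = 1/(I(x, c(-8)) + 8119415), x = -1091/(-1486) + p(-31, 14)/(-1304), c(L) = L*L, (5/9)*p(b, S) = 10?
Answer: 35395459498861/27983060738461553250 ≈ 1.2649e-6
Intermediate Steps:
p(b, S) = 18 (p(b, S) = (9/5)*10 = 18)
c(L) = L**2
x = 348979/484436 (x = -1091/(-1486) + 18/(-1304) = -1091*(-1/1486) + 18*(-1/1304) = 1091/1486 - 9/652 = 348979/484436 ≈ 0.72038)
Q = -35395459498861/3932828887033 (Q = -9 + 1/((-1048 - 1*348979/484436) + 8119415) = -9 + 1/((-1048 - 348979/484436) + 8119415) = -9 + 1/(-508037907/484436 + 8119415) = -9 + 1/(3932828887033/484436) = -9 + 484436/3932828887033 = -35395459498861/3932828887033 ≈ -9.0000)
Q/((7950*(-895))) = -35395459498861/(3932828887033*(7950*(-895))) = -35395459498861/3932828887033/(-7115250) = -35395459498861/3932828887033*(-1/7115250) = 35395459498861/27983060738461553250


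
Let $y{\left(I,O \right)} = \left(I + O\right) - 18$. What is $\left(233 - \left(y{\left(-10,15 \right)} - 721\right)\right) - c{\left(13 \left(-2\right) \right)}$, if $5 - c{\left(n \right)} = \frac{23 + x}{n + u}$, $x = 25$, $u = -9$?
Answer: $\frac{33622}{35} \approx 960.63$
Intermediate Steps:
$y{\left(I,O \right)} = -18 + I + O$
$c{\left(n \right)} = 5 - \frac{48}{-9 + n}$ ($c{\left(n \right)} = 5 - \frac{23 + 25}{n - 9} = 5 - \frac{48}{-9 + n}$)
$\left(233 - \left(y{\left(-10,15 \right)} - 721\right)\right) - c{\left(13 \left(-2\right) \right)} = \left(233 - \left(\left(-18 - 10 + 15\right) - 721\right)\right) - \frac{-93 + 5 \cdot 13 \left(-2\right)}{-9 + 13 \left(-2\right)} = \left(233 - \left(-13 - 721\right)\right) - \frac{-93 + 5 \left(-26\right)}{-9 - 26} = \left(233 - -734\right) - \frac{-93 - 130}{-35} = \left(233 + 734\right) - \left(- \frac{1}{35}\right) \left(-223\right) = 967 - \frac{223}{35} = \frac{33622}{35}$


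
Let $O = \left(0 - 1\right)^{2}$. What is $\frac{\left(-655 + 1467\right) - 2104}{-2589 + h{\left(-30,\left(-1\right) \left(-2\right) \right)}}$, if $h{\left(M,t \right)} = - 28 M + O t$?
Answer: $\frac{1292}{1747} \approx 0.73955$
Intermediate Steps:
$O = 1$ ($O = \left(-1\right)^{2} = 1$)
$h{\left(M,t \right)} = t - 28 M$ ($h{\left(M,t \right)} = - 28 M + 1 t = - 28 M + t = t - 28 M$)
$\frac{\left(-655 + 1467\right) - 2104}{-2589 + h{\left(-30,\left(-1\right) \left(-2\right) \right)}} = \frac{\left(-655 + 1467\right) - 2104}{-2589 - -842} = \frac{812 - 2104}{-2589 + \left(2 + 840\right)} = - \frac{1292}{-2589 + 842} = - \frac{1292}{-1747} = \left(-1292\right) \left(- \frac{1}{1747}\right) = \frac{1292}{1747}$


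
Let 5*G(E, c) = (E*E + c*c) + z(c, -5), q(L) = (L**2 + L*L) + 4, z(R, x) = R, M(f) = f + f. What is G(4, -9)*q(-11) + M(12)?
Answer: 21768/5 ≈ 4353.6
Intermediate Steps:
M(f) = 2*f
q(L) = 4 + 2*L**2 (q(L) = (L**2 + L**2) + 4 = 2*L**2 + 4 = 4 + 2*L**2)
G(E, c) = c/5 + E**2/5 + c**2/5 (G(E, c) = ((E*E + c*c) + c)/5 = ((E**2 + c**2) + c)/5 = (c + E**2 + c**2)/5 = c/5 + E**2/5 + c**2/5)
G(4, -9)*q(-11) + M(12) = ((1/5)*(-9) + (1/5)*4**2 + (1/5)*(-9)**2)*(4 + 2*(-11)**2) + 2*12 = (-9/5 + (1/5)*16 + (1/5)*81)*(4 + 2*121) + 24 = (-9/5 + 16/5 + 81/5)*(4 + 242) + 24 = (88/5)*246 + 24 = 21648/5 + 24 = 21768/5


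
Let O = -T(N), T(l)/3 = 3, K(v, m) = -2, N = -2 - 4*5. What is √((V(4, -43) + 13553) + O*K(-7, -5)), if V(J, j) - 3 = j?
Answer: √13531 ≈ 116.32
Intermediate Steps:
N = -22 (N = -2 - 20 = -22)
T(l) = 9 (T(l) = 3*3 = 9)
O = -9 (O = -1*9 = -9)
V(J, j) = 3 + j
√((V(4, -43) + 13553) + O*K(-7, -5)) = √(((3 - 43) + 13553) - 9*(-2)) = √((-40 + 13553) + 18) = √(13513 + 18) = √13531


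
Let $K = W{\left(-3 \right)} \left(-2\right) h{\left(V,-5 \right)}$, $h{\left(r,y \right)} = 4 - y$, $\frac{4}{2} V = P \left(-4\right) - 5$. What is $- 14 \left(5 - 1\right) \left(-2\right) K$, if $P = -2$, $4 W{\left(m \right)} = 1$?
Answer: $-504$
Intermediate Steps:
$W{\left(m \right)} = \frac{1}{4}$ ($W{\left(m \right)} = \frac{1}{4} \cdot 1 = \frac{1}{4}$)
$V = \frac{3}{2}$ ($V = \frac{\left(-2\right) \left(-4\right) - 5}{2} = \frac{8 - 5}{2} = \frac{1}{2} \cdot 3 = \frac{3}{2} \approx 1.5$)
$K = - \frac{9}{2}$ ($K = \frac{1}{4} \left(-2\right) \left(4 - -5\right) = - \frac{4 + 5}{2} = \left(- \frac{1}{2}\right) 9 = - \frac{9}{2} \approx -4.5$)
$- 14 \left(5 - 1\right) \left(-2\right) K = - 14 \left(5 - 1\right) \left(-2\right) \left(- \frac{9}{2}\right) = - 14 \cdot 4 \left(-2\right) \left(- \frac{9}{2}\right) = \left(-14\right) \left(-8\right) \left(- \frac{9}{2}\right) = 112 \left(- \frac{9}{2}\right) = -504$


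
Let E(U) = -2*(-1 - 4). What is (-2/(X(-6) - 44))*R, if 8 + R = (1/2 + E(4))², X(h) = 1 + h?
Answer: 409/98 ≈ 4.1735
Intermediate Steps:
E(U) = 10 (E(U) = -2*(-5) = 10)
R = 409/4 (R = -8 + (1/2 + 10)² = -8 + (½ + 10)² = -8 + (21/2)² = -8 + 441/4 = 409/4 ≈ 102.25)
(-2/(X(-6) - 44))*R = (-2/((1 - 6) - 44))*(409/4) = (-2/(-5 - 44))*(409/4) = (-2/(-49))*(409/4) = -1/49*(-2)*(409/4) = (2/49)*(409/4) = 409/98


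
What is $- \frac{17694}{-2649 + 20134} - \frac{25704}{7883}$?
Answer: $- \frac{588916242}{137834255} \approx -4.2726$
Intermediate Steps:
$- \frac{17694}{-2649 + 20134} - \frac{25704}{7883} = - \frac{17694}{17485} - \frac{25704}{7883} = - \frac{588916242}{137834255}$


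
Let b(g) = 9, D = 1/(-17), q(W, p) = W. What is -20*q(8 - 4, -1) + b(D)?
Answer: -71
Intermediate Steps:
D = -1/17 ≈ -0.058824
-20*q(8 - 4, -1) + b(D) = -20*(8 - 4) + 9 = -20*4 + 9 = -80 + 9 = -71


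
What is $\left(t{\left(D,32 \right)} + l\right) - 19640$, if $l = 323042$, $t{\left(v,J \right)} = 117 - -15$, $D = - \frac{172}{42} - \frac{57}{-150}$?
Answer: $303534$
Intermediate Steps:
$D = - \frac{3901}{1050}$ ($D = \left(-172\right) \frac{1}{42} - - \frac{19}{50} = - \frac{86}{21} + \frac{19}{50} = - \frac{3901}{1050} \approx -3.7152$)
$t{\left(v,J \right)} = 132$ ($t{\left(v,J \right)} = 117 + 15 = 132$)
$\left(t{\left(D,32 \right)} + l\right) - 19640 = \left(132 + 323042\right) - 19640 = 323174 - 19640 = 303534$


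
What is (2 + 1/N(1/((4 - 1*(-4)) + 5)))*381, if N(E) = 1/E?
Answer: 10287/13 ≈ 791.31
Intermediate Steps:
(2 + 1/N(1/((4 - 1*(-4)) + 5)))*381 = (2 + 1/(1/(1/((4 - 1*(-4)) + 5))))*381 = (2 + 1/(1/(1/((4 + 4) + 5))))*381 = (2 + 1/(1/(1/(8 + 5))))*381 = (2 + 1/(1/(1/13)))*381 = (2 + 1/13)*381 = (27/13)*381 = 10287/13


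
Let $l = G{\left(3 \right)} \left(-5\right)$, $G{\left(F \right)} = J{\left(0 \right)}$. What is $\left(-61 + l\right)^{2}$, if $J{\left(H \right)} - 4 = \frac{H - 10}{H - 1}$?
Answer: $17161$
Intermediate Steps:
$J{\left(H \right)} = 4 + \frac{-10 + H}{-1 + H}$ ($J{\left(H \right)} = 4 + \frac{H - 10}{H - 1} = 4 + \frac{H - 10}{-1 + H} = 4 + \frac{-10 + H}{-1 + H}$)
$G{\left(F \right)} = 14$ ($G{\left(F \right)} = \frac{-14 + 5 \cdot 0}{-1 + 0} = \frac{-14 + 0}{-1} = \left(-1\right) \left(-14\right) = 14$)
$l = -70$ ($l = 14 \left(-5\right) = -70$)
$\left(-61 + l\right)^{2} = \left(-61 - 70\right)^{2} = \left(-131\right)^{2} = 17161$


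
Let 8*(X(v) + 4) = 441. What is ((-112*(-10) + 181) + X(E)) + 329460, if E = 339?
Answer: 2646497/8 ≈ 3.3081e+5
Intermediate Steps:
X(v) = 409/8 (X(v) = -4 + (1/8)*441 = -4 + 441/8 = 409/8)
((-112*(-10) + 181) + X(E)) + 329460 = ((-112*(-10) + 181) + 409/8) + 329460 = ((1120 + 181) + 409/8) + 329460 = (1301 + 409/8) + 329460 = 10817/8 + 329460 = 2646497/8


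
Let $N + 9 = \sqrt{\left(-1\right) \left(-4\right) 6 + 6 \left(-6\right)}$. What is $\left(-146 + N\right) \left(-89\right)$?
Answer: $13795 - 178 i \sqrt{3} \approx 13795.0 - 308.31 i$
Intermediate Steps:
$N = -9 + 2 i \sqrt{3}$ ($N = -9 + \sqrt{\left(-1\right) \left(-4\right) 6 + 6 \left(-6\right)} = -9 + \sqrt{4 \cdot 6 - 36} = -9 + \sqrt{24 - 36} = -9 + \sqrt{-12} = -9 + 2 i \sqrt{3} \approx -9.0 + 3.4641 i$)
$\left(-146 + N\right) \left(-89\right) = \left(-146 - \left(9 - 2 i \sqrt{3}\right)\right) \left(-89\right) = \left(-155 + 2 i \sqrt{3}\right) \left(-89\right) = 13795 - 178 i \sqrt{3}$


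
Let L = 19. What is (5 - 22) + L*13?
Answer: 230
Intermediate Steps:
(5 - 22) + L*13 = (5 - 22) + 19*13 = -17 + 247 = 230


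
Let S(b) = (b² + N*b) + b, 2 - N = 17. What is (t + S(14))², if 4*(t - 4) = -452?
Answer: 11881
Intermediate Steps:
N = -15 (N = 2 - 1*17 = 2 - 17 = -15)
S(b) = b² - 14*b (S(b) = (b² - 15*b) + b = b² - 14*b)
t = -109 (t = 4 + (¼)*(-452) = 4 - 113 = -109)
(t + S(14))² = (-109 + 14*(-14 + 14))² = (-109 + 14*0)² = (-109 + 0)² = (-109)² = 11881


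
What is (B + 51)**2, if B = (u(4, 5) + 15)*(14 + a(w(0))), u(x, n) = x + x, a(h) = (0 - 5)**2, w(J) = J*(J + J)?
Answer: 898704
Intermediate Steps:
w(J) = 2*J**2 (w(J) = J*(2*J) = 2*J**2)
a(h) = 25 (a(h) = (-5)**2 = 25)
u(x, n) = 2*x
B = 897 (B = (2*4 + 15)*(14 + 25) = (8 + 15)*39 = 23*39 = 897)
(B + 51)**2 = (897 + 51)**2 = 948**2 = 898704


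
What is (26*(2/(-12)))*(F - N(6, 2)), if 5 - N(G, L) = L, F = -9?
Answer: 52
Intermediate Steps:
N(G, L) = 5 - L
(26*(2/(-12)))*(F - N(6, 2)) = (26*(2/(-12)))*(-9 - (5 - 1*2)) = (26*(2*(-1/12)))*(-9 - (5 - 2)) = (26*(-⅙))*(-9 - 1*3) = -13*(-9 - 3)/3 = -13/3*(-12) = 52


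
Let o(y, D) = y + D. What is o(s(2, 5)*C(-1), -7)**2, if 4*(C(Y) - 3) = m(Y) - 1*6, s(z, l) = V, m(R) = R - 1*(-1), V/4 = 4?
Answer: 289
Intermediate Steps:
V = 16 (V = 4*4 = 16)
m(R) = 1 + R (m(R) = R + 1 = 1 + R)
s(z, l) = 16
C(Y) = 7/4 + Y/4 (C(Y) = 3 + ((1 + Y) - 1*6)/4 = 3 + ((1 + Y) - 6)/4 = 3 + (-5 + Y)/4 = 3 + (-5/4 + Y/4) = 7/4 + Y/4)
o(y, D) = D + y
o(s(2, 5)*C(-1), -7)**2 = (-7 + 16*(7/4 + (1/4)*(-1)))**2 = (-7 + 16*(7/4 - 1/4))**2 = (-7 + 16*(3/2))**2 = (-7 + 24)**2 = 17**2 = 289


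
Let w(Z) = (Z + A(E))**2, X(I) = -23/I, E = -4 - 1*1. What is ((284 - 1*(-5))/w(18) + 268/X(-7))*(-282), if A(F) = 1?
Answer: -192855006/8303 ≈ -23227.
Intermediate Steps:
E = -5 (E = -4 - 1 = -5)
w(Z) = (1 + Z)**2 (w(Z) = (Z + 1)**2 = (1 + Z)**2)
((284 - 1*(-5))/w(18) + 268/X(-7))*(-282) = ((284 - 1*(-5))/((1 + 18)**2) + 268/((-23/(-7))))*(-282) = ((284 + 5)/(19**2) + 268/((-23*(-1/7))))*(-282) = (289/361 + 268/(23/7))*(-282) = (289*(1/361) + 268*(7/23))*(-282) = (289/361 + 1876/23)*(-282) = (683883/8303)*(-282) = -192855006/8303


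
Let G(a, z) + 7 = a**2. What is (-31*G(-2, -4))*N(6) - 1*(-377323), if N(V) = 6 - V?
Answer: 377323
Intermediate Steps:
G(a, z) = -7 + a**2
(-31*G(-2, -4))*N(6) - 1*(-377323) = (-31*(-7 + (-2)**2))*(6 - 1*6) - 1*(-377323) = (-31*(-7 + 4))*(6 - 6) + 377323 = -31*(-3)*0 + 377323 = 93*0 + 377323 = 0 + 377323 = 377323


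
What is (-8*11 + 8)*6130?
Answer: -490400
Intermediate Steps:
(-8*11 + 8)*6130 = (-88 + 8)*6130 = -80*6130 = -490400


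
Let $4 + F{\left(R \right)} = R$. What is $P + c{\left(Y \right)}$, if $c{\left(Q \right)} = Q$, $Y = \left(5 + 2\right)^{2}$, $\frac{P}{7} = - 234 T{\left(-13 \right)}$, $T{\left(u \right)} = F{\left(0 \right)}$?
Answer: $6601$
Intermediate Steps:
$F{\left(R \right)} = -4 + R$
$T{\left(u \right)} = -4$ ($T{\left(u \right)} = -4 + 0 = -4$)
$P = 6552$ ($P = 7 \left(\left(-234\right) \left(-4\right)\right) = 7 \cdot 936 = 6552$)
$Y = 49$ ($Y = 7^{2} = 49$)
$P + c{\left(Y \right)} = 6552 + 49 = 6601$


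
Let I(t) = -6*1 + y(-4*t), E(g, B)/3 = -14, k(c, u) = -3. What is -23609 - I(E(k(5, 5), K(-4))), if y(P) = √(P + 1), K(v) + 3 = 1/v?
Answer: -23616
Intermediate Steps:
K(v) = -3 + 1/v
y(P) = √(1 + P)
E(g, B) = -42 (E(g, B) = 3*(-14) = -42)
I(t) = -6 + √(1 - 4*t) (I(t) = -6*1 + √(1 - 4*t) = -6 + √(1 - 4*t))
-23609 - I(E(k(5, 5), K(-4))) = -23609 - (-6 + √(1 - 4*(-42))) = -23609 - (-6 + √(1 + 168)) = -23609 - (-6 + √169) = -23609 - (-6 + 13) = -23609 - 1*7 = -23609 - 7 = -23616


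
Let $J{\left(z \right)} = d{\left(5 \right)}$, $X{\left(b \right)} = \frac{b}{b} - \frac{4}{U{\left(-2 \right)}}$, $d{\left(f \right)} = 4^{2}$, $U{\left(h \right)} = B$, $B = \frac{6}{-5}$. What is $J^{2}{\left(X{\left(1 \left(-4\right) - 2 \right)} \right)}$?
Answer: $256$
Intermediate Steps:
$B = - \frac{6}{5}$ ($B = 6 \left(- \frac{1}{5}\right) = - \frac{6}{5} \approx -1.2$)
$U{\left(h \right)} = - \frac{6}{5}$
$d{\left(f \right)} = 16$
$X{\left(b \right)} = \frac{13}{3}$ ($X{\left(b \right)} = \frac{b}{b} - \frac{4}{- \frac{6}{5}} = 1 - - \frac{10}{3} = 1 + \frac{10}{3} = \frac{13}{3}$)
$J{\left(z \right)} = 16$
$J^{2}{\left(X{\left(1 \left(-4\right) - 2 \right)} \right)} = 16^{2} = 256$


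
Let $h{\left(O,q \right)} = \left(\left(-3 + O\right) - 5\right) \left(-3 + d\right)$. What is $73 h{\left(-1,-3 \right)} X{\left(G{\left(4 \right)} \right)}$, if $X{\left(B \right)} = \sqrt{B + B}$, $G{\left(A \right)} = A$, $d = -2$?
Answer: $6570 \sqrt{2} \approx 9291.4$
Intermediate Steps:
$h{\left(O,q \right)} = 40 - 5 O$ ($h{\left(O,q \right)} = \left(\left(-3 + O\right) - 5\right) \left(-3 - 2\right) = \left(-8 + O\right) \left(-5\right) = 40 - 5 O$)
$X{\left(B \right)} = \sqrt{2} \sqrt{B}$ ($X{\left(B \right)} = \sqrt{2 B} = \sqrt{2} \sqrt{B}$)
$73 h{\left(-1,-3 \right)} X{\left(G{\left(4 \right)} \right)} = 73 \left(40 - -5\right) \sqrt{2} \sqrt{4} = 73 \left(40 + 5\right) \sqrt{2} \cdot 2 = 73 \cdot 45 \cdot 2 \sqrt{2} = 3285 \cdot 2 \sqrt{2} = 6570 \sqrt{2}$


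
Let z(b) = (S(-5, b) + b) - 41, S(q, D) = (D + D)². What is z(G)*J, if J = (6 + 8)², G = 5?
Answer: 12544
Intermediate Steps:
S(q, D) = 4*D² (S(q, D) = (2*D)² = 4*D²)
J = 196 (J = 14² = 196)
z(b) = -41 + b + 4*b² (z(b) = (4*b² + b) - 41 = (b + 4*b²) - 41 = -41 + b + 4*b²)
z(G)*J = (-41 + 5 + 4*5²)*196 = (-41 + 5 + 4*25)*196 = (-41 + 5 + 100)*196 = 64*196 = 12544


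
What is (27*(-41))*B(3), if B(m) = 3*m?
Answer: -9963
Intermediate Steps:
(27*(-41))*B(3) = (27*(-41))*(3*3) = -1107*9 = -9963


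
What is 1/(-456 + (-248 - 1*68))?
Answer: -1/772 ≈ -0.0012953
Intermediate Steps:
1/(-456 + (-248 - 1*68)) = 1/(-456 + (-248 - 68)) = 1/(-456 - 316) = 1/(-772) = -1/772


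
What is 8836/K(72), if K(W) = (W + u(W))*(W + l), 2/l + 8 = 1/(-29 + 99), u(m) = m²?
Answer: 1234831/52701912 ≈ 0.023430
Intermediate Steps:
l = -140/559 (l = 2/(-8 + 1/(-29 + 99)) = 2/(-8 + 1/70) = 2/(-559/70) = 2*(-70/559) = -140/559 ≈ -0.25045)
K(W) = (-140/559 + W)*(W + W²) (K(W) = (W + W²)*(W - 140/559) = (W + W²)*(-140/559 + W) = (-140/559 + W)*(W + W²))
8836/K(72) = 8836/(((1/559)*72*(-140 + 419*72 + 559*72²))) = 8836/(((1/559)*72*(-140 + 30168 + 559*5184))) = 8836/(((1/559)*72*(-140 + 30168 + 2897856))) = 8836/(((1/559)*72*2927884)) = 8836/(210807648/559) = 8836*(559/210807648) = 1234831/52701912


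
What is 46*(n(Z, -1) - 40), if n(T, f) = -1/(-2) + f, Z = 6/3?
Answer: -1863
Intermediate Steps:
Z = 2 (Z = 6*(1/3) = 2)
n(T, f) = 1/2 + f (n(T, f) = -1*(-1/2) + f = 1/2 + f)
46*(n(Z, -1) - 40) = 46*((1/2 - 1) - 40) = 46*(-1/2 - 40) = 46*(-81/2) = -1863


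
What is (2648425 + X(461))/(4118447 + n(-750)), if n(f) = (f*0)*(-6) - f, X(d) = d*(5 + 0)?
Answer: 2650730/4119197 ≈ 0.64351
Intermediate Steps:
X(d) = 5*d (X(d) = d*5 = 5*d)
n(f) = -f (n(f) = 0*(-6) - f = 0 - f = -f)
(2648425 + X(461))/(4118447 + n(-750)) = (2648425 + 5*461)/(4118447 - 1*(-750)) = (2648425 + 2305)/(4118447 + 750) = 2650730/4119197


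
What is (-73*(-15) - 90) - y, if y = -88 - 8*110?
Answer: 1973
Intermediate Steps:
y = -968 (y = -88 - 880 = -968)
(-73*(-15) - 90) - y = (-73*(-15) - 90) - 1*(-968) = (1095 - 90) + 968 = 1005 + 968 = 1973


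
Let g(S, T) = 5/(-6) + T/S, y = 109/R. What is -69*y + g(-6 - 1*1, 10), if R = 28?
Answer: -22753/84 ≈ -270.87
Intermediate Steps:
y = 109/28 ≈ 3.8929
g(S, T) = -⅚ + T/S (g(S, T) = 5*(-⅙) + T/S = -⅚ + T/S)
-69*y + g(-6 - 1*1, 10) = -69*109/28 + (-⅚ + 10/(-6 - 1*1)) = -7521/28 + (-⅚ + 10/(-6 - 1)) = -7521/28 + (-⅚ + 10/(-7)) = -7521/28 + (-⅚ + 10*(-⅐)) = -7521/28 + (-⅚ - 10/7) = -7521/28 - 95/42 = -22753/84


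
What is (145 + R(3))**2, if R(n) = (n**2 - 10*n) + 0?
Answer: 15376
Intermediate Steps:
R(n) = n**2 - 10*n
(145 + R(3))**2 = (145 + 3*(-10 + 3))**2 = (145 + 3*(-7))**2 = (145 - 21)**2 = 124**2 = 15376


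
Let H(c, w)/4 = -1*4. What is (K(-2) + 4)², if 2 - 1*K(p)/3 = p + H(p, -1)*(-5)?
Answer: 50176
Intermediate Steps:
H(c, w) = -16 (H(c, w) = 4*(-1*4) = 4*(-4) = -16)
K(p) = -234 - 3*p (K(p) = 6 - 3*(p - 16*(-5)) = 6 - 3*(p + 80) = 6 - 3*(80 + p) = 6 + (-240 - 3*p) = -234 - 3*p)
(K(-2) + 4)² = ((-234 - 3*(-2)) + 4)² = ((-234 + 6) + 4)² = (-228 + 4)² = (-224)² = 50176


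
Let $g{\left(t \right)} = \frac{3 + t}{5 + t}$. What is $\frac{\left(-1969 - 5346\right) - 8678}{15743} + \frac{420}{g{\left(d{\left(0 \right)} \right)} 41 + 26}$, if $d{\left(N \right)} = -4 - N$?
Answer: $- \frac{456797}{15743} \approx -29.016$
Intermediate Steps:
$g{\left(t \right)} = \frac{3 + t}{5 + t}$
$\frac{\left(-1969 - 5346\right) - 8678}{15743} + \frac{420}{g{\left(d{\left(0 \right)} \right)} 41 + 26} = \frac{\left(-1969 - 5346\right) - 8678}{15743} + \frac{420}{\frac{3 - 4}{5 - 4} \cdot 41 + 26} = \left(-7315 - 8678\right) \frac{1}{15743} + \frac{420}{\frac{3 + \left(-4 + 0\right)}{5 + \left(-4 + 0\right)} 41 + 26} = \left(-15993\right) \frac{1}{15743} + \frac{420}{\frac{3 - 4}{5 - 4} \cdot 41 + 26} = - \frac{15993}{15743} + \frac{420}{1^{-1} \left(-1\right) 41 + 26} = - \frac{15993}{15743} + \frac{420}{1 \left(-1\right) 41 + 26} = - \frac{15993}{15743} + \frac{420}{\left(-1\right) 41 + 26} = - \frac{15993}{15743} + \frac{420}{-41 + 26} = - \frac{15993}{15743} + \frac{420}{-15} = - \frac{15993}{15743} + 420 \left(- \frac{1}{15}\right) = - \frac{15993}{15743} - 28 = - \frac{456797}{15743}$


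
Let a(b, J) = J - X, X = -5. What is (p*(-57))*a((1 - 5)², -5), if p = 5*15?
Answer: 0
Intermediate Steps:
p = 75
a(b, J) = 5 + J (a(b, J) = J - 1*(-5) = J + 5 = 5 + J)
(p*(-57))*a((1 - 5)², -5) = (75*(-57))*(5 - 5) = -4275*0 = 0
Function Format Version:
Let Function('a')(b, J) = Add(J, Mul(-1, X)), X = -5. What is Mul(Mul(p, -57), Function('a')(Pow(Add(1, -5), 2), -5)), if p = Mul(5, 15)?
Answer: 0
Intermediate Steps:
p = 75
Function('a')(b, J) = Add(5, J) (Function('a')(b, J) = Add(J, Mul(-1, -5)) = Add(J, 5) = Add(5, J))
Mul(Mul(p, -57), Function('a')(Pow(Add(1, -5), 2), -5)) = Mul(Mul(75, -57), Add(5, -5)) = Mul(-4275, 0) = 0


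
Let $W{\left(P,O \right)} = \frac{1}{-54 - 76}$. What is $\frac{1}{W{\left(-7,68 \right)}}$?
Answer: $-130$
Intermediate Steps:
$W{\left(P,O \right)} = - \frac{1}{130}$ ($W{\left(P,O \right)} = \frac{1}{-130} = - \frac{1}{130}$)
$\frac{1}{W{\left(-7,68 \right)}} = \frac{1}{- \frac{1}{130}} = -130$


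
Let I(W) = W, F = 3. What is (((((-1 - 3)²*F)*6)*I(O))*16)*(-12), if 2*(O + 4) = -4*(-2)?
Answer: 0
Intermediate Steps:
O = 0 (O = -4 + (-4*(-2))/2 = -4 + (½)*8 = -4 + 4 = 0)
(((((-1 - 3)²*F)*6)*I(O))*16)*(-12) = (((((-1 - 3)²*3)*6)*0)*16)*(-12) = (((((-4)²*3)*6)*0)*16)*(-12) = ((((16*3)*6)*0)*16)*(-12) = (((48*6)*0)*16)*(-12) = ((288*0)*16)*(-12) = (0*16)*(-12) = 0*(-12) = 0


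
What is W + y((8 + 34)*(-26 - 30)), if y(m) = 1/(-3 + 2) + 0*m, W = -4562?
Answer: -4563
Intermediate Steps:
y(m) = -1 (y(m) = 1/(-1) + 0 = -1 + 0 = -1)
W + y((8 + 34)*(-26 - 30)) = -4562 - 1 = -4563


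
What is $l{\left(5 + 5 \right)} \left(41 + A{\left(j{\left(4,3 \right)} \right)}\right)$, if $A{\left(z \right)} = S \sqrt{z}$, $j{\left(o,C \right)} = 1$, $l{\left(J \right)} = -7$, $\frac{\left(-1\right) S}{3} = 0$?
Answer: $-287$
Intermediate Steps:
$S = 0$ ($S = \left(-3\right) 0 = 0$)
$A{\left(z \right)} = 0$ ($A{\left(z \right)} = 0 \sqrt{z} = 0$)
$l{\left(5 + 5 \right)} \left(41 + A{\left(j{\left(4,3 \right)} \right)}\right) = - 7 \left(41 + 0\right) = \left(-7\right) 41 = -287$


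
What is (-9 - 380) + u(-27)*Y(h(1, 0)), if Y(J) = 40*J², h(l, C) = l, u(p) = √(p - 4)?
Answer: -389 + 40*I*√31 ≈ -389.0 + 222.71*I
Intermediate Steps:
u(p) = √(-4 + p)
(-9 - 380) + u(-27)*Y(h(1, 0)) = (-9 - 380) + √(-4 - 27)*(40*1²) = -389 + √(-31)*(40*1) = -389 + (I*√31)*40 = -389 + 40*I*√31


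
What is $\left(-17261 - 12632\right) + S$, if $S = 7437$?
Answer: $-22456$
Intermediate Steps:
$\left(-17261 - 12632\right) + S = \left(-17261 - 12632\right) + 7437 = -29893 + 7437 = -22456$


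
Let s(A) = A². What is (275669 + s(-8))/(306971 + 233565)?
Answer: 275733/540536 ≈ 0.51011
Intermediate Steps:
(275669 + s(-8))/(306971 + 233565) = (275669 + (-8)²)/(306971 + 233565) = (275669 + 64)/540536 = 275733*(1/540536) = 275733/540536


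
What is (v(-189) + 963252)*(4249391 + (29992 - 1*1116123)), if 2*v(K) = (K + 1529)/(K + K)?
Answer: 191961687625060/63 ≈ 3.0470e+12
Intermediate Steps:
v(K) = (1529 + K)/(4*K) (v(K) = ((K + 1529)/(K + K))/2 = ((1529 + K)/((2*K)))/2 = ((1529 + K)*(1/(2*K)))/2 = ((1529 + K)/(2*K))/2 = (1529 + K)/(4*K))
(v(-189) + 963252)*(4249391 + (29992 - 1*1116123)) = ((1/4)*(1529 - 189)/(-189) + 963252)*(4249391 + (29992 - 1*1116123)) = ((1/4)*(-1/189)*1340 + 963252)*(4249391 + (29992 - 1116123)) = (-335/189 + 963252)*(4249391 - 1086131) = (182054293/189)*3163260 = 191961687625060/63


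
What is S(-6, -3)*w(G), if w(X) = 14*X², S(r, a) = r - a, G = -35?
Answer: -51450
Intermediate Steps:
S(-6, -3)*w(G) = (-6 - 1*(-3))*(14*(-35)²) = (-6 + 3)*(14*1225) = -3*17150 = -51450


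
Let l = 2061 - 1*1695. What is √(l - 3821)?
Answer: I*√3455 ≈ 58.779*I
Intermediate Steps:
l = 366 (l = 2061 - 1695 = 366)
√(l - 3821) = √(366 - 3821) = √(-3455) = I*√3455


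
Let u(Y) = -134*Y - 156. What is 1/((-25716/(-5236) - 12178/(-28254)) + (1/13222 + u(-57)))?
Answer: 1307510358/9789777842549 ≈ 0.00013356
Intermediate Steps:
u(Y) = -156 - 134*Y
1/((-25716/(-5236) - 12178/(-28254)) + (1/13222 + u(-57))) = 1/((-25716/(-5236) - 12178/(-28254)) + (1/13222 + (-156 - 134*(-57)))) = 1/((-25716*(-1/5236) - 12178*(-1/28254)) + (1/13222 + (-156 + 7638))) = 1/((6429/1309 + 6089/14127) + (1/13222 + 7482)) = 1/(5811352/1087779 + 98927005/13222) = 1/(9789777842549/1307510358) = 1307510358/9789777842549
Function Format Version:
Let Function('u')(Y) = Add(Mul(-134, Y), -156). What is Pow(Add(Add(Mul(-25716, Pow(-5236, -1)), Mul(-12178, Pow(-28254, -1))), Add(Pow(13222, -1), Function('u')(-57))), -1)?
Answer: Rational(1307510358, 9789777842549) ≈ 0.00013356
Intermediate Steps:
Function('u')(Y) = Add(-156, Mul(-134, Y))
Pow(Add(Add(Mul(-25716, Pow(-5236, -1)), Mul(-12178, Pow(-28254, -1))), Add(Pow(13222, -1), Function('u')(-57))), -1) = Pow(Add(Add(Mul(-25716, Pow(-5236, -1)), Mul(-12178, Pow(-28254, -1))), Add(Pow(13222, -1), Add(-156, Mul(-134, -57)))), -1) = Pow(Add(Add(Mul(-25716, Rational(-1, 5236)), Mul(-12178, Rational(-1, 28254))), Add(Rational(1, 13222), Add(-156, 7638))), -1) = Pow(Add(Add(Rational(6429, 1309), Rational(6089, 14127)), Add(Rational(1, 13222), 7482)), -1) = Pow(Add(Rational(5811352, 1087779), Rational(98927005, 13222)), -1) = Pow(Rational(9789777842549, 1307510358), -1) = Rational(1307510358, 9789777842549)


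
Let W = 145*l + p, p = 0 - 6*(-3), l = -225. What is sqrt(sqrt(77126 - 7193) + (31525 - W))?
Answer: sqrt(64132 + sqrt(69933)) ≈ 253.76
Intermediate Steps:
p = 18 (p = 0 + 18 = 18)
W = -32607 (W = 145*(-225) + 18 = -32625 + 18 = -32607)
sqrt(sqrt(77126 - 7193) + (31525 - W)) = sqrt(sqrt(77126 - 7193) + (31525 - 1*(-32607))) = sqrt(sqrt(69933) + (31525 + 32607)) = sqrt(sqrt(69933) + 64132) = sqrt(64132 + sqrt(69933))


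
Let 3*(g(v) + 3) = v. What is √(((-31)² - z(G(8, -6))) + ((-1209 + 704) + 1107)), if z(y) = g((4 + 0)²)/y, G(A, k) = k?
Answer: √56282/6 ≈ 39.540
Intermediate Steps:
g(v) = -3 + v/3
z(y) = 7/(3*y) (z(y) = (-3 + (4 + 0)²/3)/y = (-3 + (⅓)*4²)/y = (-3 + (⅓)*16)/y = (-3 + 16/3)/y = 7/(3*y))
√(((-31)² - z(G(8, -6))) + ((-1209 + 704) + 1107)) = √(((-31)² - 7/(3*(-6))) + ((-1209 + 704) + 1107)) = √((961 - 7*(-1)/(3*6)) + (-505 + 1107)) = √((961 - 1*(-7/18)) + 602) = √((961 + 7/18) + 602) = √(17305/18 + 602) = √(28141/18) = √56282/6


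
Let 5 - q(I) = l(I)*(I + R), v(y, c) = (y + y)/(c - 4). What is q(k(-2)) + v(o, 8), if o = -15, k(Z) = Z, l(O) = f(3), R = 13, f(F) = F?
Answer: -71/2 ≈ -35.500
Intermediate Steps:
l(O) = 3
v(y, c) = 2*y/(-4 + c) (v(y, c) = (2*y)/(-4 + c) = 2*y/(-4 + c))
q(I) = -34 - 3*I (q(I) = 5 - 3*(I + 13) = 5 - 3*(13 + I) = 5 - (39 + 3*I) = 5 + (-39 - 3*I) = -34 - 3*I)
q(k(-2)) + v(o, 8) = (-34 - 3*(-2)) + 2*(-15)/(-4 + 8) = (-34 + 6) + 2*(-15)/4 = -28 + 2*(-15)*(1/4) = -28 - 15/2 = -71/2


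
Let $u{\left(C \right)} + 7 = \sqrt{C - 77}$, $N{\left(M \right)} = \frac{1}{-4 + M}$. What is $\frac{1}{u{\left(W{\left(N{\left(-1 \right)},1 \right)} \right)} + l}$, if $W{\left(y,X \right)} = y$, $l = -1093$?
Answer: $- \frac{2750}{3025193} - \frac{i \sqrt{1930}}{6050386} \approx -0.00090903 - 7.261 \cdot 10^{-6} i$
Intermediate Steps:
$u{\left(C \right)} = -7 + \sqrt{-77 + C}$ ($u{\left(C \right)} = -7 + \sqrt{C - 77} = -7 + \sqrt{-77 + C}$)
$\frac{1}{u{\left(W{\left(N{\left(-1 \right)},1 \right)} \right)} + l} = \frac{1}{\left(-7 + \sqrt{-77 + \frac{1}{-4 - 1}}\right) - 1093} = \frac{1}{\left(-7 + \sqrt{-77 + \frac{1}{-5}}\right) - 1093} = \frac{1}{\left(-7 + \sqrt{-77 - \frac{1}{5}}\right) - 1093} = \frac{1}{\left(-7 + \sqrt{- \frac{386}{5}}\right) - 1093} = \frac{1}{\left(-7 + \frac{i \sqrt{1930}}{5}\right) - 1093} = \frac{1}{-1100 + \frac{i \sqrt{1930}}{5}}$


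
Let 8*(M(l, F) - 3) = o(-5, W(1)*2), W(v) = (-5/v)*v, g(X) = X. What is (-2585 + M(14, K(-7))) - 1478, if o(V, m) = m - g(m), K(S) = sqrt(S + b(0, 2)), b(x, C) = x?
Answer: -4060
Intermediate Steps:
W(v) = -5
K(S) = sqrt(S) (K(S) = sqrt(S + 0) = sqrt(S))
o(V, m) = 0 (o(V, m) = m - m = 0)
M(l, F) = 3 (M(l, F) = 3 + (1/8)*0 = 3 + 0 = 3)
(-2585 + M(14, K(-7))) - 1478 = (-2585 + 3) - 1478 = -2582 - 1478 = -4060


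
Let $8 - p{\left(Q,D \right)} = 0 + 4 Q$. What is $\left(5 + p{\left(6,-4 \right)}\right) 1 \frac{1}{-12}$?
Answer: $\frac{11}{12} \approx 0.91667$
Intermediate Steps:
$p{\left(Q,D \right)} = 8 - 4 Q$ ($p{\left(Q,D \right)} = 8 - \left(0 + 4 Q\right) = 8 - 4 Q$)
$\left(5 + p{\left(6,-4 \right)}\right) 1 \frac{1}{-12} = \left(5 + \left(8 - 24\right)\right) 1 \frac{1}{-12} = \left(5 + \left(8 - 24\right)\right) 1 \left(- \frac{1}{12}\right) = \left(5 - 16\right) \left(- \frac{1}{12}\right) = \left(-11\right) \left(- \frac{1}{12}\right) = \frac{11}{12}$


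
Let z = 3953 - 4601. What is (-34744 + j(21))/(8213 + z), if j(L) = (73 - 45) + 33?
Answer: -34683/7565 ≈ -4.5847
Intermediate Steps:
j(L) = 61 (j(L) = 28 + 33 = 61)
z = -648
(-34744 + j(21))/(8213 + z) = (-34744 + 61)/(8213 - 648) = -34683/7565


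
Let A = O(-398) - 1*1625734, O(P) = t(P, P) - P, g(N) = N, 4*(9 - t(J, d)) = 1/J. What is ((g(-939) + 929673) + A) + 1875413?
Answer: 1876681441/1592 ≈ 1.1788e+6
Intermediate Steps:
t(J, d) = 9 - 1/(4*J)
O(P) = 9 - P - 1/(4*P) (O(P) = (9 - 1/(4*P)) - P = 9 - P - 1/(4*P))
A = -2587520583/1592 (A = (9 - 1*(-398) - ¼/(-398)) - 1*1625734 = (9 + 398 - ¼*(-1/398)) - 1625734 = (9 + 398 + 1/1592) - 1625734 = 647945/1592 - 1625734 = -2587520583/1592 ≈ -1.6253e+6)
((g(-939) + 929673) + A) + 1875413 = ((-939 + 929673) - 2587520583/1592) + 1875413 = (928734 - 2587520583/1592) + 1875413 = -1108976055/1592 + 1875413 = 1876681441/1592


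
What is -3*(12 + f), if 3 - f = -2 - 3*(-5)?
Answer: -6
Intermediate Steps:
f = -10 (f = 3 - (-2 - 3*(-5)) = 3 - (-2 + 15) = 3 - 1*13 = 3 - 13 = -10)
-3*(12 + f) = -3*(12 - 10) = -3*2 = -6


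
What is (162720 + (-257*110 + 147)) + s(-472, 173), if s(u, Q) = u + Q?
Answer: 134298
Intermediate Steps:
s(u, Q) = Q + u
(162720 + (-257*110 + 147)) + s(-472, 173) = (162720 + (-257*110 + 147)) + (173 - 472) = (162720 + (-28270 + 147)) - 299 = (162720 - 28123) - 299 = 134597 - 299 = 134298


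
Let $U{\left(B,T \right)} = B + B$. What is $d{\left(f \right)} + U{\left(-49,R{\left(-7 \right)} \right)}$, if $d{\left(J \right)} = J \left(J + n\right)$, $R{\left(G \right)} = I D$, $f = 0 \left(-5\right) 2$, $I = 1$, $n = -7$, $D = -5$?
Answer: $-98$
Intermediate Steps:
$f = 0$ ($f = 0 \cdot 2 = 0$)
$R{\left(G \right)} = -5$ ($R{\left(G \right)} = 1 \left(-5\right) = -5$)
$U{\left(B,T \right)} = 2 B$
$d{\left(J \right)} = J \left(-7 + J\right)$ ($d{\left(J \right)} = J \left(J - 7\right) = J \left(-7 + J\right)$)
$d{\left(f \right)} + U{\left(-49,R{\left(-7 \right)} \right)} = 0 \left(-7 + 0\right) + 2 \left(-49\right) = 0 \left(-7\right) - 98 = 0 - 98 = -98$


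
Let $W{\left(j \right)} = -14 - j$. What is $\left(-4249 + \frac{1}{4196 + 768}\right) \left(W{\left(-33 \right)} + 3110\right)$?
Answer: $- \frac{65996977515}{4964} \approx -1.3295 \cdot 10^{7}$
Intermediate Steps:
$\left(-4249 + \frac{1}{4196 + 768}\right) \left(W{\left(-33 \right)} + 3110\right) = \left(-4249 + \frac{1}{4196 + 768}\right) \left(\left(-14 - -33\right) + 3110\right) = \left(-4249 + \frac{1}{4964}\right) \left(\left(-14 + 33\right) + 3110\right) = \left(-4249 + \frac{1}{4964}\right) \left(19 + 3110\right) = \left(- \frac{21092035}{4964}\right) 3129 = - \frac{65996977515}{4964}$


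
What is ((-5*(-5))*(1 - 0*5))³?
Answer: 15625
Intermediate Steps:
((-5*(-5))*(1 - 0*5))³ = (25*(1 - 1*0))³ = (25*(1 + 0))³ = (25*1)³ = 25³ = 15625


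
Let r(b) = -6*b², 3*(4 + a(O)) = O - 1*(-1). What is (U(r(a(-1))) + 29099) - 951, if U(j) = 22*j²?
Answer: 230900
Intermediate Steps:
a(O) = -11/3 + O/3 (a(O) = -4 + (O - 1*(-1))/3 = -4 + (O + 1)/3 = -4 + (1 + O)/3 = -4 + (⅓ + O/3) = -11/3 + O/3)
(U(r(a(-1))) + 29099) - 951 = (22*(-6*(-11/3 + (⅓)*(-1))²)² + 29099) - 951 = (22*(-6*(-11/3 - ⅓)²)² + 29099) - 951 = (22*(-6*(-4)²)² + 29099) - 951 = (22*(-6*16)² + 29099) - 951 = (22*(-96)² + 29099) - 951 = (22*9216 + 29099) - 951 = (202752 + 29099) - 951 = 231851 - 951 = 230900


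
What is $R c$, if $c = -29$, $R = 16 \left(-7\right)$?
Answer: $3248$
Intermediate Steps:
$R = -112$
$R c = \left(-112\right) \left(-29\right) = 3248$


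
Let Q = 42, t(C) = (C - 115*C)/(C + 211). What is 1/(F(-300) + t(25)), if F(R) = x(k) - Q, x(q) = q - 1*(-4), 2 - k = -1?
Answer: -118/5555 ≈ -0.021242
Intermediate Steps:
k = 3 (k = 2 - 1*(-1) = 2 + 1 = 3)
t(C) = -114*C/(211 + C) (t(C) = (-114*C)/(211 + C) = -114*C/(211 + C))
x(q) = 4 + q (x(q) = q + 4 = 4 + q)
F(R) = -35 (F(R) = (4 + 3) - 1*42 = 7 - 42 = -35)
1/(F(-300) + t(25)) = 1/(-35 - 114*25/(211 + 25)) = 1/(-35 - 114*25/236) = 1/(-35 - 114*25*1/236) = 1/(-35 - 1425/118) = 1/(-5555/118) = -118/5555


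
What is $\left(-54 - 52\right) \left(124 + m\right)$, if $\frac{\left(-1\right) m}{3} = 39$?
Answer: $-742$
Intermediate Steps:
$m = -117$ ($m = \left(-3\right) 39 = -117$)
$\left(-54 - 52\right) \left(124 + m\right) = \left(-54 - 52\right) \left(124 - 117\right) = \left(-54 - 52\right) 7 = \left(-106\right) 7 = -742$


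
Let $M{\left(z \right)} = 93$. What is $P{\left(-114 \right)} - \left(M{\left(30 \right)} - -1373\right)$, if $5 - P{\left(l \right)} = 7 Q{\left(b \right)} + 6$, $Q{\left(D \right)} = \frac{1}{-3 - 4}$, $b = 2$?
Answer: $-1466$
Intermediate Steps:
$Q{\left(D \right)} = - \frac{1}{7}$ ($Q{\left(D \right)} = \frac{1}{-7} = - \frac{1}{7}$)
$P{\left(l \right)} = 0$ ($P{\left(l \right)} = 5 - \left(7 \left(- \frac{1}{7}\right) + 6\right) = 5 - \left(-1 + 6\right) = 5 - 5 = 0$)
$P{\left(-114 \right)} - \left(M{\left(30 \right)} - -1373\right) = 0 - \left(93 - -1373\right) = 0 - \left(93 + 1373\right) = 0 - 1466 = -1466$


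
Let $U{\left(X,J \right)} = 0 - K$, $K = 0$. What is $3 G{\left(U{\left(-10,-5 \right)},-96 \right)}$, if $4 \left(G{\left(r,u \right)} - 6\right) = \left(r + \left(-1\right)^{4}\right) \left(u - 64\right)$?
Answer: $-102$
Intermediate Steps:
$U{\left(X,J \right)} = 0$ ($U{\left(X,J \right)} = 0 - 0 = 0 + 0 = 0$)
$G{\left(r,u \right)} = 6 + \frac{\left(1 + r\right) \left(-64 + u\right)}{4}$ ($G{\left(r,u \right)} = 6 + \frac{\left(r + \left(-1\right)^{4}\right) \left(u - 64\right)}{4} = 6 + \frac{\left(r + 1\right) \left(-64 + u\right)}{4} = 6 + \frac{\left(1 + r\right) \left(-64 + u\right)}{4}$)
$3 G{\left(U{\left(-10,-5 \right)},-96 \right)} = 3 \left(-10 - 0 + \frac{1}{4} \left(-96\right) + \frac{1}{4} \cdot 0 \left(-96\right)\right) = 3 \left(-10 + 0 - 24 + 0\right) = 3 \left(-34\right) = -102$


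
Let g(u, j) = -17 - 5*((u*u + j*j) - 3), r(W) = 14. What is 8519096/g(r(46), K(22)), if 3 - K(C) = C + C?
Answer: -8519096/9387 ≈ -907.54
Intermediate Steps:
K(C) = 3 - 2*C (K(C) = 3 - (C + C) = 3 - 2*C)
g(u, j) = -2 - 5*j**2 - 5*u**2 (g(u, j) = -17 - 5*((u**2 + j**2) - 3) = -17 - 5*((j**2 + u**2) - 3) = -17 - 5*(-3 + j**2 + u**2) = -17 + (15 - 5*j**2 - 5*u**2) = -2 - 5*j**2 - 5*u**2)
8519096/g(r(46), K(22)) = 8519096/(-2 - 5*(3 - 2*22)**2 - 5*14**2) = 8519096/(-2 - 5*(3 - 44)**2 - 5*196) = 8519096/(-2 - 5*(-41)**2 - 980) = 8519096/(-2 - 5*1681 - 980) = 8519096/(-2 - 8405 - 980) = 8519096/(-9387) = 8519096*(-1/9387) = -8519096/9387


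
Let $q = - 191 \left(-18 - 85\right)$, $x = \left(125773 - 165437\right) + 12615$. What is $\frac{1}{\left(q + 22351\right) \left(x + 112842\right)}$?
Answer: $\frac{1}{3605365032} \approx 2.7736 \cdot 10^{-10}$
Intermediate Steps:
$x = -27049$ ($x = -39664 + 12615 = -27049$)
$q = 19673$ ($q = \left(-191\right) \left(-103\right) = 19673$)
$\frac{1}{\left(q + 22351\right) \left(x + 112842\right)} = \frac{1}{\left(19673 + 22351\right) \left(-27049 + 112842\right)} = \frac{1}{42024 \cdot 85793} = \frac{1}{3605365032}$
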